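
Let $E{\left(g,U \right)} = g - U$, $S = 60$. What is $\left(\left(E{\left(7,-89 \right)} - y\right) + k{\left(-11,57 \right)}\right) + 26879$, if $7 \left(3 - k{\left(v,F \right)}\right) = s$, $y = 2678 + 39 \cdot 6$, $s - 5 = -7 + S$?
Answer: $\frac{168404}{7} \approx 24058.0$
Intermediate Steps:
$s = 58$ ($s = 5 + \left(-7 + 60\right) = 5 + 53 = 58$)
$y = 2912$ ($y = 2678 + 234 = 2912$)
$k{\left(v,F \right)} = - \frac{37}{7}$ ($k{\left(v,F \right)} = 3 - \frac{58}{7} = - \frac{37}{7}$)
$\left(\left(E{\left(7,-89 \right)} - y\right) + k{\left(-11,57 \right)}\right) + 26879 = \left(\left(\left(7 - -89\right) - 2912\right) - \frac{37}{7}\right) + 26879 = \left(\left(\left(7 + 89\right) - 2912\right) - \frac{37}{7}\right) + 26879 = \left(\left(96 - 2912\right) - \frac{37}{7}\right) + 26879 = \left(-2816 - \frac{37}{7}\right) + 26879 = - \frac{19749}{7} + 26879 = \frac{168404}{7}$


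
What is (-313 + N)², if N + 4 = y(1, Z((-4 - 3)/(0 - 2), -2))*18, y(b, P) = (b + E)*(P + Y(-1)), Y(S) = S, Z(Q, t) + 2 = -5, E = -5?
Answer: 67081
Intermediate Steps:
Z(Q, t) = -7 (Z(Q, t) = -2 - 5 = -7)
y(b, P) = (-1 + P)*(-5 + b) (y(b, P) = (b - 5)*(P - 1) = (-5 + b)*(-1 + P) = (-1 + P)*(-5 + b))
N = 572 (N = -4 + (5 - 1*1 - 5*(-7) - 7*1)*18 = -4 + (5 - 1 + 35 - 7)*18 = -4 + 32*18 = -4 + 576 = 572)
(-313 + N)² = (-313 + 572)² = 259² = 67081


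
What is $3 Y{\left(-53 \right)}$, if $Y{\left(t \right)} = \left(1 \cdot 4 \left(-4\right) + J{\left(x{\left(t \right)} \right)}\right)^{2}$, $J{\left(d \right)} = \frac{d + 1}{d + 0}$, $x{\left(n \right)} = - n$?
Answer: $\frac{1891308}{2809} \approx 673.3$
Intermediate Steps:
$J{\left(d \right)} = \frac{1 + d}{d}$
$Y{\left(t \right)} = \left(-16 - \frac{1 - t}{t}\right)^{2}$ ($Y{\left(t \right)} = \left(1 \cdot 4 \left(-4\right) + \frac{1 - t}{\left(-1\right) t}\right)^{2} = \left(4 \left(-4\right) + - \frac{1}{t} \left(1 - t\right)\right)^{2} = \left(-16 - \frac{1 - t}{t}\right)^{2}$)
$3 Y{\left(-53 \right)} = 3 \frac{\left(1 + 15 \left(-53\right)\right)^{2}}{2809} = 3 \frac{\left(1 - 795\right)^{2}}{2809} = 3 \frac{\left(-794\right)^{2}}{2809} = 3 \cdot \frac{1}{2809} \cdot 630436 = 3 \cdot \frac{630436}{2809} = \frac{1891308}{2809}$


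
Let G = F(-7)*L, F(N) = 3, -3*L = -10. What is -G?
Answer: -10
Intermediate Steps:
L = 10/3 (L = -⅓*(-10) = 10/3 ≈ 3.3333)
G = 10 (G = 3*(10/3) = 10)
-G = -1*10 = -10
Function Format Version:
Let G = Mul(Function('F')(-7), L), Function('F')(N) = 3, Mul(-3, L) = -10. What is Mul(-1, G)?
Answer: -10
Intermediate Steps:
L = Rational(10, 3) (L = Mul(Rational(-1, 3), -10) = Rational(10, 3) ≈ 3.3333)
G = 10 (G = Mul(3, Rational(10, 3)) = 10)
Mul(-1, G) = Mul(-1, 10) = -10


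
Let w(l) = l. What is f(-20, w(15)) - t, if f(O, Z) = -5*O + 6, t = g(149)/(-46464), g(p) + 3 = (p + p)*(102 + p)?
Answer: 4999979/46464 ≈ 107.61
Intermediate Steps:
g(p) = -3 + 2*p*(102 + p) (g(p) = -3 + (p + p)*(102 + p) = -3 + (2*p)*(102 + p) = -3 + 2*p*(102 + p))
t = -74795/46464 (t = (-3 + 2*149² + 204*149)/(-46464) = (-3 + 2*22201 + 30396)*(-1/46464) = (-3 + 44402 + 30396)*(-1/46464) = 74795*(-1/46464) = -74795/46464 ≈ -1.6097)
f(O, Z) = 6 - 5*O
f(-20, w(15)) - t = (6 - 5*(-20)) - 1*(-74795/46464) = (6 + 100) + 74795/46464 = 106 + 74795/46464 = 4999979/46464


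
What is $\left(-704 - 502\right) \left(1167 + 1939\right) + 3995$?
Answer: $-3741841$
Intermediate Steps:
$\left(-704 - 502\right) \left(1167 + 1939\right) + 3995 = \left(-1206\right) 3106 + 3995 = -3745836 + 3995 = -3741841$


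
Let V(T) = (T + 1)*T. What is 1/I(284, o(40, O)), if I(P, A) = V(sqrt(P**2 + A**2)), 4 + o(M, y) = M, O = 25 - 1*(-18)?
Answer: 1/81951 - sqrt(5122)/1679012088 ≈ 1.2160e-5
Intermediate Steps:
O = 43 (O = 25 + 18 = 43)
o(M, y) = -4 + M
V(T) = T*(1 + T) (V(T) = (1 + T)*T = T*(1 + T))
I(P, A) = sqrt(A**2 + P**2)*(1 + sqrt(A**2 + P**2)) (I(P, A) = sqrt(P**2 + A**2)*(1 + sqrt(P**2 + A**2)) = sqrt(A**2 + P**2)*(1 + sqrt(A**2 + P**2)))
1/I(284, o(40, O)) = 1/((-4 + 40)**2 + 284**2 + sqrt((-4 + 40)**2 + 284**2)) = 1/(36**2 + 80656 + sqrt(36**2 + 80656)) = 1/(1296 + 80656 + sqrt(1296 + 80656)) = 1/(1296 + 80656 + sqrt(81952)) = 1/(1296 + 80656 + 4*sqrt(5122)) = 1/(81952 + 4*sqrt(5122))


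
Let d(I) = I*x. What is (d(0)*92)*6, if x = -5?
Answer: 0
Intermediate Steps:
d(I) = -5*I (d(I) = I*(-5) = -5*I)
(d(0)*92)*6 = (-5*0*92)*6 = (0*92)*6 = 0*6 = 0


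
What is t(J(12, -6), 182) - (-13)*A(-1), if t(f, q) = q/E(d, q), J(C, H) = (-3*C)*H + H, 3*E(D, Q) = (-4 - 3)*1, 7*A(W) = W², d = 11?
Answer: -533/7 ≈ -76.143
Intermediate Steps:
A(W) = W²/7
E(D, Q) = -7/3 (E(D, Q) = ((-4 - 3)*1)/3 = (-7*1)/3 = (⅓)*(-7) = -7/3)
J(C, H) = H - 3*C*H (J(C, H) = -3*C*H + H = H - 3*C*H)
t(f, q) = -3*q/7 (t(f, q) = q/(-7/3) = q*(-3/7) = -3*q/7)
t(J(12, -6), 182) - (-13)*A(-1) = -3/7*182 - (-13)*(⅐)*(-1)² = -78 - (-13)*(⅐)*1 = -78 - (-13)/7 = -78 - 1*(-13/7) = -78 + 13/7 = -533/7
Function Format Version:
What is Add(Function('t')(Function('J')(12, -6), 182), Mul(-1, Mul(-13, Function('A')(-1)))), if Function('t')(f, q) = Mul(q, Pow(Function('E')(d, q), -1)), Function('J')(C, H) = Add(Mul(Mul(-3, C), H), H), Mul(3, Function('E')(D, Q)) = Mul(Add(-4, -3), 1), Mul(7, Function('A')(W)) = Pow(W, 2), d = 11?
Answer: Rational(-533, 7) ≈ -76.143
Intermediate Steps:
Function('A')(W) = Mul(Rational(1, 7), Pow(W, 2))
Function('E')(D, Q) = Rational(-7, 3) (Function('E')(D, Q) = Mul(Rational(1, 3), Mul(Add(-4, -3), 1)) = Mul(Rational(1, 3), Mul(-7, 1)) = Mul(Rational(1, 3), -7) = Rational(-7, 3))
Function('J')(C, H) = Add(H, Mul(-3, C, H)) (Function('J')(C, H) = Add(Mul(-3, C, H), H) = Add(H, Mul(-3, C, H)))
Function('t')(f, q) = Mul(Rational(-3, 7), q) (Function('t')(f, q) = Mul(q, Pow(Rational(-7, 3), -1)) = Mul(q, Rational(-3, 7)) = Mul(Rational(-3, 7), q))
Add(Function('t')(Function('J')(12, -6), 182), Mul(-1, Mul(-13, Function('A')(-1)))) = Add(Mul(Rational(-3, 7), 182), Mul(-1, Mul(-13, Mul(Rational(1, 7), Pow(-1, 2))))) = Add(-78, Mul(-1, Mul(-13, Mul(Rational(1, 7), 1)))) = Add(-78, Mul(-1, Mul(-13, Rational(1, 7)))) = Add(-78, Mul(-1, Rational(-13, 7))) = Add(-78, Rational(13, 7)) = Rational(-533, 7)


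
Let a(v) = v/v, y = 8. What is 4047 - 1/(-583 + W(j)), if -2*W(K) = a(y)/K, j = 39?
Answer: 184037403/45475 ≈ 4047.0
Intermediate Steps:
a(v) = 1
W(K) = -1/(2*K)
4047 - 1/(-583 + W(j)) = 4047 - 1/(-583 - ½/39) = 4047 - 1/(-583 - ½*1/39) = 4047 - 1/(-583 - 1/78) = 4047 - 1/(-45475/78) = 4047 - 1*(-78/45475) = 4047 + 78/45475 = 184037403/45475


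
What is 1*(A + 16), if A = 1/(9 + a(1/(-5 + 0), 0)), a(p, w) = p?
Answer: 709/44 ≈ 16.114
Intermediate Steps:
A = 5/44 (A = 1/(9 + 1/(-5 + 0)) = 1/(9 + 1/(-5)) = 1/(9 - ⅕) = 1/(44/5) = 5/44 ≈ 0.11364)
1*(A + 16) = 1*(5/44 + 16) = 1*(709/44) = 709/44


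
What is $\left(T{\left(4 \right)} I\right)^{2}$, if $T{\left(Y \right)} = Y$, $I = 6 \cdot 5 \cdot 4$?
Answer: $230400$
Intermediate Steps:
$I = 120$ ($I = 30 \cdot 4 = 120$)
$\left(T{\left(4 \right)} I\right)^{2} = \left(4 \cdot 120\right)^{2} = 480^{2} = 230400$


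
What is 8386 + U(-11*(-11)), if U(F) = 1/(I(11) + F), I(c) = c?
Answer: 1106953/132 ≈ 8386.0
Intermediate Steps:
U(F) = 1/(11 + F)
8386 + U(-11*(-11)) = 8386 + 1/(11 - 11*(-11)) = 8386 + 1/(11 + 121) = 8386 + 1/132 = 1106953/132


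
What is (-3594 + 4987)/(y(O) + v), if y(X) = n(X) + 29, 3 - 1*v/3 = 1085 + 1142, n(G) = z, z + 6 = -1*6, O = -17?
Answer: -1393/6655 ≈ -0.20932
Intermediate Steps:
z = -12 (z = -6 - 1*6 = -6 - 6 = -12)
n(G) = -12
v = -6672 (v = 9 - 3*(1085 + 1142) = 9 - 3*2227 = 9 - 6681 = -6672)
y(X) = 17 (y(X) = -12 + 29 = 17)
(-3594 + 4987)/(y(O) + v) = (-3594 + 4987)/(17 - 6672) = 1393/(-6655) = 1393*(-1/6655) = -1393/6655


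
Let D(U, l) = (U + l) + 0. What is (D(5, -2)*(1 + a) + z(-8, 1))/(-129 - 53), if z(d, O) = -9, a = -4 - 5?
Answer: 33/182 ≈ 0.18132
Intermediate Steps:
D(U, l) = U + l
a = -9
(D(5, -2)*(1 + a) + z(-8, 1))/(-129 - 53) = ((5 - 2)*(1 - 9) - 9)/(-129 - 53) = (3*(-8) - 9)/(-182) = (-24 - 9)*(-1/182) = -33*(-1/182) = 33/182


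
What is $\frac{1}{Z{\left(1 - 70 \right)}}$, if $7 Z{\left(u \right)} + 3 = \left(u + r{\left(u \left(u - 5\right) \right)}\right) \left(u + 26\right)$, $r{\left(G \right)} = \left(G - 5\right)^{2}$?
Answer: $- \frac{7}{1118865679} \approx -6.2563 \cdot 10^{-9}$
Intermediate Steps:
$r{\left(G \right)} = \left(-5 + G\right)^{2}$
$Z{\left(u \right)} = - \frac{3}{7} + \frac{\left(26 + u\right) \left(u + \left(-5 + u \left(-5 + u\right)\right)^{2}\right)}{7}$ ($Z{\left(u \right)} = - \frac{3}{7} + \frac{\left(u + \left(-5 + u \left(u - 5\right)\right)^{2}\right) \left(u + 26\right)}{7} = - \frac{3}{7} + \frac{\left(u + \left(-5 + u \left(-5 + u\right)\right)^{2}\right) \left(26 + u\right)}{7} = - \frac{3}{7} + \frac{\left(26 + u\right) \left(u + \left(-5 + u \left(-5 + u\right)\right)^{2}\right)}{7}$)
$\frac{1}{Z{\left(1 - 70 \right)}} = \frac{1}{\frac{647}{7} - 35 \left(1 - 70\right)^{3} + 63 \left(1 - 70\right)^{2} + 193 \left(1 - 70\right) + \frac{\left(1 - 70\right)^{5}}{7} + \frac{16 \left(1 - 70\right)^{4}}{7}} = \frac{1}{\frac{647}{7} - 35 \left(-69\right)^{3} + 63 \left(-69\right)^{2} + 193 \left(-69\right) + \frac{\left(-69\right)^{5}}{7} + \frac{16 \left(-69\right)^{4}}{7}} = \frac{1}{\frac{647}{7} - -11497815 + 63 \cdot 4761 - 13317 + \frac{1}{7} \left(-1564031349\right) + \frac{16}{7} \cdot 22667121} = \frac{1}{\frac{647}{7} + 11497815 + 299943 - 13317 - \frac{1564031349}{7} + \frac{362673936}{7}} = \frac{1}{- \frac{1118865679}{7}} = - \frac{7}{1118865679}$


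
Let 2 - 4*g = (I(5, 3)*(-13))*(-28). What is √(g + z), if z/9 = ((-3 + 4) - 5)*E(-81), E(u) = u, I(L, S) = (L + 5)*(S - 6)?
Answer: √22586/2 ≈ 75.143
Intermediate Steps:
I(L, S) = (-6 + S)*(5 + L) (I(L, S) = (5 + L)*(-6 + S) = (-6 + S)*(5 + L))
g = 5461/2 (g = ½ - (-30 - 6*5 + 5*3 + 5*3)*(-13)*(-28)/4 = ½ - (-30 - 30 + 15 + 15)*(-13)*(-28)/4 = ½ - (-30*(-13))*(-28)/4 = ½ - 195*(-28)/2 = ½ - ¼*(-10920) = ½ + 2730 = 5461/2 ≈ 2730.5)
z = 2916 (z = 9*(((-3 + 4) - 5)*(-81)) = 9*((1 - 5)*(-81)) = 9*(-4*(-81)) = 9*324 = 2916)
√(g + z) = √(5461/2 + 2916) = √(11293/2) = √22586/2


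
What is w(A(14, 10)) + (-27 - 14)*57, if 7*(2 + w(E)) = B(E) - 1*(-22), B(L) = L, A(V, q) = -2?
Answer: -16353/7 ≈ -2336.1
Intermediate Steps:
w(E) = 8/7 + E/7 (w(E) = -2 + (E - 1*(-22))/7 = -2 + (E + 22)/7 = -2 + (22 + E)/7 = -2 + (22/7 + E/7) = 8/7 + E/7)
w(A(14, 10)) + (-27 - 14)*57 = (8/7 + (⅐)*(-2)) + (-27 - 14)*57 = (8/7 - 2/7) - 41*57 = 6/7 - 2337 = -16353/7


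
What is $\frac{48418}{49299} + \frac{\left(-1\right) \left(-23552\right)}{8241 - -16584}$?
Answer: $\frac{787688966}{407949225} \approx 1.9309$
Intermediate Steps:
$\frac{48418}{49299} + \frac{\left(-1\right) \left(-23552\right)}{8241 - -16584} = 48418 \cdot \frac{1}{49299} + \frac{23552}{8241 + 16584} = \frac{48418}{49299} + \frac{23552}{24825} = \frac{787688966}{407949225}$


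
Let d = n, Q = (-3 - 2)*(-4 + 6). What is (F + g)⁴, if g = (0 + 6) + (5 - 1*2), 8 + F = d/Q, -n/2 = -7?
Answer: 16/625 ≈ 0.025600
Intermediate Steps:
n = 14 (n = -2*(-7) = 14)
Q = -10 (Q = -5*2 = -10)
d = 14
F = -47/5 (F = -8 + 14/(-10) = -8 + 14*(-⅒) = -8 - 7/5 = -47/5 ≈ -9.4000)
g = 9 (g = 6 + (5 - 2) = 6 + 3 = 9)
(F + g)⁴ = (-47/5 + 9)⁴ = (-⅖)⁴ = 16/625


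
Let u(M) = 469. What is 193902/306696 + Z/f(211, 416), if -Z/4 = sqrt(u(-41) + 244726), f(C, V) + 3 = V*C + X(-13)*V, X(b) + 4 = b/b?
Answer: 32317/51116 - 4*sqrt(245195)/86525 ≈ 0.60934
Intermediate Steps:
X(b) = -3 (X(b) = -4 + b/b = -4 + 1 = -3)
f(C, V) = -3 - 3*V + C*V (f(C, V) = -3 + (V*C - 3*V) = -3 + (C*V - 3*V) = -3 + (-3*V + C*V) = -3 - 3*V + C*V)
Z = -4*sqrt(245195) (Z = -4*sqrt(469 + 244726) = -4*sqrt(245195) ≈ -1980.7)
193902/306696 + Z/f(211, 416) = 193902/306696 + (-4*sqrt(245195))/(-3 - 3*416 + 211*416) = 193902*(1/306696) + (-4*sqrt(245195))/(-3 - 1248 + 87776) = 32317/51116 - 4*sqrt(245195)/86525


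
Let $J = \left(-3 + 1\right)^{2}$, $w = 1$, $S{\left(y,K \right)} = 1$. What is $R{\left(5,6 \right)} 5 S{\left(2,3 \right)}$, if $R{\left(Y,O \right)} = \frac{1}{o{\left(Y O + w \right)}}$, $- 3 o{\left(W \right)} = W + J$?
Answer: $- \frac{3}{7} \approx -0.42857$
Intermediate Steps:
$J = 4$ ($J = \left(-2\right)^{2} = 4$)
$o{\left(W \right)} = - \frac{4}{3} - \frac{W}{3}$ ($o{\left(W \right)} = - \frac{W + 4}{3} = - \frac{4 + W}{3} = - \frac{4}{3} - \frac{W}{3}$)
$R{\left(Y,O \right)} = \frac{1}{- \frac{5}{3} - \frac{O Y}{3}}$ ($R{\left(Y,O \right)} = \frac{1}{- \frac{4}{3} - \frac{Y O + 1}{3}} = \frac{1}{- \frac{4}{3} - \frac{O Y + 1}{3}} = \frac{1}{- \frac{4}{3} - \frac{1 + O Y}{3}} = \frac{1}{- \frac{4}{3} - \left(\frac{1}{3} + \frac{O Y}{3}\right)} = \frac{1}{- \frac{5}{3} - \frac{O Y}{3}}$)
$R{\left(5,6 \right)} 5 S{\left(2,3 \right)} = - \frac{3}{5 + 6 \cdot 5} \cdot 5 \cdot 1 = - \frac{3}{5 + 30} \cdot 5 = - \frac{3}{35} \cdot 5 = \left(-3\right) \frac{1}{35} \cdot 5 = \left(- \frac{3}{35}\right) 5 = - \frac{3}{7}$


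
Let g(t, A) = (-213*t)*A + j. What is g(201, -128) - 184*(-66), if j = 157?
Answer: 5492365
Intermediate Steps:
g(t, A) = 157 - 213*A*t (g(t, A) = (-213*t)*A + 157 = -213*A*t + 157 = 157 - 213*A*t)
g(201, -128) - 184*(-66) = (157 - 213*(-128)*201) - 184*(-66) = (157 + 5480064) + 12144 = 5480221 + 12144 = 5492365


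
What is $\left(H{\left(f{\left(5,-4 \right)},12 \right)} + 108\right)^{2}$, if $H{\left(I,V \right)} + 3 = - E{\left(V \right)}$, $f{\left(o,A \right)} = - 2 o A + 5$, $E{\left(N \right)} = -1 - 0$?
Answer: $11236$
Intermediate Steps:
$E{\left(N \right)} = -1$ ($E{\left(N \right)} = -1 + 0 = -1$)
$f{\left(o,A \right)} = 5 - 2 A o$ ($f{\left(o,A \right)} = - 2 A o + 5 = 5 - 2 A o$)
$H{\left(I,V \right)} = -2$ ($H{\left(I,V \right)} = -3 - -1 = -3 + 1 = -2$)
$\left(H{\left(f{\left(5,-4 \right)},12 \right)} + 108\right)^{2} = \left(-2 + 108\right)^{2} = 106^{2} = 11236$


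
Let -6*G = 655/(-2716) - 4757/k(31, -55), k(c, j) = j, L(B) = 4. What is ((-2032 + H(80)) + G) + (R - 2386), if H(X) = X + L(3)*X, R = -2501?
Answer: -5855733307/896280 ≈ -6533.4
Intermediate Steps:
H(X) = 5*X (H(X) = X + 4*X = 5*X)
G = -12883987/896280 (G = -(655/(-2716) - 4757/(-55))/6 = -(655*(-1/2716) - 4757*(-1/55))/6 = -(-655/2716 + 4757/55)/6 = -1/6*12883987/149380 = -12883987/896280 ≈ -14.375)
((-2032 + H(80)) + G) + (R - 2386) = ((-2032 + 5*80) - 12883987/896280) + (-2501 - 2386) = ((-2032 + 400) - 12883987/896280) - 4887 = (-1632 - 12883987/896280) - 4887 = -1475612947/896280 - 4887 = -5855733307/896280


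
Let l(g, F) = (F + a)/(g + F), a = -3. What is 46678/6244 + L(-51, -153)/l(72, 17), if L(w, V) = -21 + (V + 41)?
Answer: -1308156/1561 ≈ -838.02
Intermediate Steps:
l(g, F) = (-3 + F)/(F + g) (l(g, F) = (F - 3)/(g + F) = (-3 + F)/(F + g))
L(w, V) = 20 + V (L(w, V) = -21 + (41 + V) = 20 + V)
46678/6244 + L(-51, -153)/l(72, 17) = 46678/6244 + (20 - 153)/(((-3 + 17)/(17 + 72))) = 46678*(1/6244) - 133/(14/89) = 23339/3122 - 133/((1/89)*14) = 23339/3122 - 133/14/89 = 23339/3122 - 133*89/14 = 23339/3122 - 1691/2 = -1308156/1561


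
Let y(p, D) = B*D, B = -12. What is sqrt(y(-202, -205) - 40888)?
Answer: 2*I*sqrt(9607) ≈ 196.03*I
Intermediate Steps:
y(p, D) = -12*D
sqrt(y(-202, -205) - 40888) = sqrt(-12*(-205) - 40888) = sqrt(2460 - 40888) = sqrt(-38428) = 2*I*sqrt(9607)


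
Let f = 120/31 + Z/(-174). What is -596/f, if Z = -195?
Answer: -1071608/8975 ≈ -119.40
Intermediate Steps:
f = 8975/1798 (f = 120/31 - 195/(-174) = 120*(1/31) - 195*(-1/174) = 120/31 + 65/58 = 8975/1798 ≈ 4.9917)
-596/f = -596/8975/1798 = -596*1798/8975 = -1071608/8975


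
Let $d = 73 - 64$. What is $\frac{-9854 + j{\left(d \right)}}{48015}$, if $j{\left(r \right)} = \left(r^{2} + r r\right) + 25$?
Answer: $- \frac{9667}{48015} \approx -0.20133$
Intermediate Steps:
$d = 9$
$j{\left(r \right)} = 25 + 2 r^{2}$ ($j{\left(r \right)} = \left(r^{2} + r^{2}\right) + 25 = 2 r^{2} + 25 = 25 + 2 r^{2}$)
$\frac{-9854 + j{\left(d \right)}}{48015} = \frac{-9854 + \left(25 + 2 \cdot 9^{2}\right)}{48015} = \left(-9854 + \left(25 + 2 \cdot 81\right)\right) \frac{1}{48015} = \left(-9854 + \left(25 + 162\right)\right) \frac{1}{48015} = \left(-9854 + 187\right) \frac{1}{48015} = \left(-9667\right) \frac{1}{48015} = - \frac{9667}{48015}$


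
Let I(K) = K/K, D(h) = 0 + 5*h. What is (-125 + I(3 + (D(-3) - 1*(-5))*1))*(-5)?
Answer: 620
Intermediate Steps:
D(h) = 5*h
I(K) = 1
(-125 + I(3 + (D(-3) - 1*(-5))*1))*(-5) = (-125 + 1)*(-5) = -124*(-5) = 620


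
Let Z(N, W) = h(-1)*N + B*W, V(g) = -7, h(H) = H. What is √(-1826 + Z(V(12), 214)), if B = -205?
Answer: I*√45689 ≈ 213.75*I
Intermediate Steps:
Z(N, W) = -N - 205*W
√(-1826 + Z(V(12), 214)) = √(-1826 + (-1*(-7) - 205*214)) = √(-1826 + (7 - 43870)) = √(-1826 - 43863) = √(-45689) = I*√45689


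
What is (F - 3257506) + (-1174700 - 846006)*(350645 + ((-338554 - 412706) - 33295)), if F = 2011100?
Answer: 876803294054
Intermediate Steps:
(F - 3257506) + (-1174700 - 846006)*(350645 + ((-338554 - 412706) - 33295)) = (2011100 - 3257506) + (-1174700 - 846006)*(350645 + ((-338554 - 412706) - 33295)) = -1246406 - 2020706*(350645 + (-751260 - 33295)) = -1246406 - 2020706*(350645 - 784555) = -1246406 - 2020706*(-433910) = -1246406 + 876804540460 = 876803294054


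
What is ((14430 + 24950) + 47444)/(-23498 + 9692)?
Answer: -43412/6903 ≈ -6.2889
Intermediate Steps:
((14430 + 24950) + 47444)/(-23498 + 9692) = (39380 + 47444)/(-13806) = 86824*(-1/13806) = -43412/6903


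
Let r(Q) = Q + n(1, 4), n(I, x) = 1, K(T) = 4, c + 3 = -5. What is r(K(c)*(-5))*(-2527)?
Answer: 48013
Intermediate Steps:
c = -8 (c = -3 - 5 = -8)
r(Q) = 1 + Q (r(Q) = Q + 1 = 1 + Q)
r(K(c)*(-5))*(-2527) = (1 + 4*(-5))*(-2527) = (1 - 20)*(-2527) = -19*(-2527) = 48013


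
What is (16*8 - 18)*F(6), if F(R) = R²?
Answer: 3960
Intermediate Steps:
(16*8 - 18)*F(6) = (16*8 - 18)*6² = (128 - 18)*36 = 110*36 = 3960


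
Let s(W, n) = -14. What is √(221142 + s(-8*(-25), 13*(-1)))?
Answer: 2*√55282 ≈ 470.24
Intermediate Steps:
√(221142 + s(-8*(-25), 13*(-1))) = √(221142 - 14) = √221128 = 2*√55282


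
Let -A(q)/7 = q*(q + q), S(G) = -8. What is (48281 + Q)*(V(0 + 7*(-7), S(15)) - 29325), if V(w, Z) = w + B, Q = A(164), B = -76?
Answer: 9667345350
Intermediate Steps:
A(q) = -14*q² (A(q) = -7*q*(q + q) = -7*q*2*q = -14*q²)
Q = -376544 (Q = -14*164² = -14*26896 = -376544)
V(w, Z) = -76 + w (V(w, Z) = w - 76 = -76 + w)
(48281 + Q)*(V(0 + 7*(-7), S(15)) - 29325) = (48281 - 376544)*((-76 + (0 + 7*(-7))) - 29325) = -328263*((-76 + (0 - 49)) - 29325) = -328263*((-76 - 49) - 29325) = -328263*(-125 - 29325) = -328263*(-29450) = 9667345350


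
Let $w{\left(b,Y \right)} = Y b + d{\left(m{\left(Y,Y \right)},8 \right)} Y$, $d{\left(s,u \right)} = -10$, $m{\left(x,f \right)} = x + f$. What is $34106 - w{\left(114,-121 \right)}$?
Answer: $46690$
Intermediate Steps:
$m{\left(x,f \right)} = f + x$
$w{\left(b,Y \right)} = - 10 Y + Y b$ ($w{\left(b,Y \right)} = Y b - 10 Y = - 10 Y + Y b$)
$34106 - w{\left(114,-121 \right)} = 34106 - - 121 \left(-10 + 114\right) = 34106 - \left(-121\right) 104 = 34106 - -12584 = 34106 + 12584 = 46690$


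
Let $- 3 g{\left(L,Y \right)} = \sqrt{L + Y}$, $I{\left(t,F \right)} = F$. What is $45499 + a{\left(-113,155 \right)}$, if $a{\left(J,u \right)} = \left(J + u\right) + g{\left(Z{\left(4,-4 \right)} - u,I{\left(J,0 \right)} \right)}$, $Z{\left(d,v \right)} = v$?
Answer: $45541 - \frac{i \sqrt{159}}{3} \approx 45541.0 - 4.2032 i$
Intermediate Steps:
$g{\left(L,Y \right)} = - \frac{\sqrt{L + Y}}{3}$
$a{\left(J,u \right)} = J + u - \frac{\sqrt{-4 - u}}{3}$ ($a{\left(J,u \right)} = \left(J + u\right) - \frac{\sqrt{\left(-4 - u\right) + 0}}{3} = \left(J + u\right) - \frac{\sqrt{-4 - u}}{3} = J + u - \frac{\sqrt{-4 - u}}{3}$)
$45499 + a{\left(-113,155 \right)} = 45499 - \left(-42 + \frac{\sqrt{-4 - 155}}{3}\right) = 45499 - \left(-42 + \frac{i \sqrt{159}}{3}\right) = 45499 + \left(42 - \frac{i \sqrt{159}}{3}\right) = 45541 - \frac{i \sqrt{159}}{3}$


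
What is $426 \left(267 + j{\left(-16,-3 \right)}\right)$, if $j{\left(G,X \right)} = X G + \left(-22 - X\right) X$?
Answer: $158472$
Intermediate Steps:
$j{\left(G,X \right)} = G X + X \left(-22 - X\right)$
$426 \left(267 + j{\left(-16,-3 \right)}\right) = 426 \left(267 - 3 \left(-22 - 16 - -3\right)\right) = 426 \left(267 - 3 \left(-22 - 16 + 3\right)\right) = 426 \left(267 - -105\right) = 426 \left(267 + 105\right) = 426 \cdot 372 = 158472$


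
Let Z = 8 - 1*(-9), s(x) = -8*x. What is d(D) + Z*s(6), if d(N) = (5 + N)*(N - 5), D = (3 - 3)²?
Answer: -841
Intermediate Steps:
D = 0 (D = 0² = 0)
d(N) = (-5 + N)*(5 + N) (d(N) = (5 + N)*(-5 + N) = (-5 + N)*(5 + N))
Z = 17 (Z = 8 + 9 = 17)
d(D) + Z*s(6) = (-25 + 0²) + 17*(-8*6) = (-25 + 0) + 17*(-48) = -25 - 816 = -841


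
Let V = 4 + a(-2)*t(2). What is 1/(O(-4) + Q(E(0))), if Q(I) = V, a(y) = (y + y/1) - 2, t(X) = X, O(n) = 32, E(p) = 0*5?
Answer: 1/24 ≈ 0.041667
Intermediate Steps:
E(p) = 0
a(y) = -2 + 2*y (a(y) = (y + y*1) - 2 = (y + y) - 2 = 2*y - 2 = -2 + 2*y)
V = -8 (V = 4 + (-2 + 2*(-2))*2 = 4 + (-2 - 4)*2 = 4 - 6*2 = 4 - 12 = -8)
Q(I) = -8
1/(O(-4) + Q(E(0))) = 1/(32 - 8) = 1/24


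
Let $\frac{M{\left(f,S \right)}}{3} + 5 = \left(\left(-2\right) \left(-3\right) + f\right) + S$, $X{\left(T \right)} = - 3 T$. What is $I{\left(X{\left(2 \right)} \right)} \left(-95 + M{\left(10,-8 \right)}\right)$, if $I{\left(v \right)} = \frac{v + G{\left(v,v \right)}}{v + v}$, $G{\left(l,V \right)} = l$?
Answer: $-86$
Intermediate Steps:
$I{\left(v \right)} = 1$ ($I{\left(v \right)} = \frac{v + v}{v + v} = \frac{2 v}{2 v} = 2 v \frac{1}{2 v} = 1$)
$M{\left(f,S \right)} = 3 + 3 S + 3 f$ ($M{\left(f,S \right)} = -15 + 3 \left(\left(\left(-2\right) \left(-3\right) + f\right) + S\right) = -15 + 3 \left(\left(6 + f\right) + S\right) = -15 + 3 \left(6 + S + f\right) = -15 + \left(18 + 3 S + 3 f\right) = 3 + 3 S + 3 f$)
$I{\left(X{\left(2 \right)} \right)} \left(-95 + M{\left(10,-8 \right)}\right) = 1 \left(-95 + \left(3 + 3 \left(-8\right) + 3 \cdot 10\right)\right) = 1 \left(-95 + \left(3 - 24 + 30\right)\right) = 1 \left(-95 + 9\right) = 1 \left(-86\right) = -86$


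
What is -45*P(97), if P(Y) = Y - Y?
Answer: 0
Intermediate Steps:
P(Y) = 0
-45*P(97) = -45*0 = 0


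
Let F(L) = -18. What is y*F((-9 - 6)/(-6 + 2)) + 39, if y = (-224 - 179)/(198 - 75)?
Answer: 4017/41 ≈ 97.976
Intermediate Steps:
y = -403/123 ≈ -3.2764
y*F((-9 - 6)/(-6 + 2)) + 39 = -403/123*(-18) + 39 = 2418/41 + 39 = 4017/41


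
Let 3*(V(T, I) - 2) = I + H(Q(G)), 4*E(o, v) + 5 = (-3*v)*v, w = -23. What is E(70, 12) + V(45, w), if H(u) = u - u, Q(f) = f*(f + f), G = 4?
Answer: -1379/12 ≈ -114.92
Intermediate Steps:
Q(f) = 2*f² (Q(f) = f*(2*f) = 2*f²)
H(u) = 0
E(o, v) = -5/4 - 3*v²/4 (E(o, v) = -5/4 + ((-3*v)*v)/4 = -5/4 + (-3*v²)/4 = -5/4 - 3*v²/4)
V(T, I) = 2 + I/3 (V(T, I) = 2 + (I + 0)/3 = 2 + I/3)
E(70, 12) + V(45, w) = (-5/4 - ¾*12²) + (2 + (⅓)*(-23)) = (-5/4 - ¾*144) + (2 - 23/3) = (-5/4 - 108) - 17/3 = -437/4 - 17/3 = -1379/12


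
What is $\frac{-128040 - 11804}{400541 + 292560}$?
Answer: $- \frac{139844}{693101} \approx -0.20177$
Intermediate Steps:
$\frac{-128040 - 11804}{400541 + 292560} = - \frac{139844}{693101}$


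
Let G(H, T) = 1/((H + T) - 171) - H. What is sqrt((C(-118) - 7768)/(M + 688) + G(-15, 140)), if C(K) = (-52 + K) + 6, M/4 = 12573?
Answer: sqrt(5094737305490)/586270 ≈ 3.8500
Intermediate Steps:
M = 50292 (M = 4*12573 = 50292)
G(H, T) = 1/(-171 + H + T) - H
C(K) = -46 + K
sqrt((C(-118) - 7768)/(M + 688) + G(-15, 140)) = sqrt(((-46 - 118) - 7768)/(50292 + 688) + (1 - 1*(-15)**2 + 171*(-15) - 1*(-15)*140)/(-171 - 15 + 140)) = sqrt((-164 - 7768)/50980 + (1 - 1*225 - 2565 + 2100)/(-46)) = sqrt(-7932*1/50980 - (1 - 225 - 2565 + 2100)/46) = sqrt(-1983/12745 - 1/46*(-689)) = sqrt(-1983/12745 + 689/46) = sqrt(8690087/586270) = sqrt(5094737305490)/586270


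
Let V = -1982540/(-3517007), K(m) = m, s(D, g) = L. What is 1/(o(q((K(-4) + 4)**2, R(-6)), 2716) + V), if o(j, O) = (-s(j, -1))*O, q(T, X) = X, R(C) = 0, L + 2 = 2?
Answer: 3517007/1982540 ≈ 1.7740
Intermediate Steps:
L = 0 (L = -2 + 2 = 0)
s(D, g) = 0
o(j, O) = 0 (o(j, O) = (-1*0)*O = 0*O = 0)
V = 1982540/3517007 (V = -1982540*(-1/3517007) = 1982540/3517007 ≈ 0.56370)
1/(o(q((K(-4) + 4)**2, R(-6)), 2716) + V) = 1/(0 + 1982540/3517007) = 1/(1982540/3517007) = 3517007/1982540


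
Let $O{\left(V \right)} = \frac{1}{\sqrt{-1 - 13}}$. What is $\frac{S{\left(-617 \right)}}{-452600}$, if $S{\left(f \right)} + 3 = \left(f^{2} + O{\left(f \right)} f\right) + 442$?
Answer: $- \frac{47641}{56575} - \frac{617 i \sqrt{14}}{6336400} \approx -0.84209 - 0.00036434 i$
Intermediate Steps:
$O{\left(V \right)} = - \frac{i \sqrt{14}}{14}$ ($O{\left(V \right)} = \frac{1}{\sqrt{-14}} = \frac{1}{i \sqrt{14}} = - \frac{i \sqrt{14}}{14}$)
$S{\left(f \right)} = 439 + f^{2} - \frac{i f \sqrt{14}}{14}$ ($S{\left(f \right)} = -3 + \left(\left(f^{2} + - \frac{i \sqrt{14}}{14} f\right) + 442\right) = -3 + \left(\left(f^{2} - \frac{i f \sqrt{14}}{14}\right) + 442\right) = -3 + \left(442 + f^{2} - \frac{i f \sqrt{14}}{14}\right) = 439 + f^{2} - \frac{i f \sqrt{14}}{14}$)
$\frac{S{\left(-617 \right)}}{-452600} = \frac{439 + \left(-617\right)^{2} - \frac{1}{14} i \left(-617\right) \sqrt{14}}{-452600} = \left(439 + 380689 + \frac{617 i \sqrt{14}}{14}\right) \left(- \frac{1}{452600}\right) = \left(381128 + \frac{617 i \sqrt{14}}{14}\right) \left(- \frac{1}{452600}\right) = - \frac{47641}{56575} - \frac{617 i \sqrt{14}}{6336400}$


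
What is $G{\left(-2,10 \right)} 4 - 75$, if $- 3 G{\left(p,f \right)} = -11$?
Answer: $- \frac{181}{3} \approx -60.333$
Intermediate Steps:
$G{\left(p,f \right)} = \frac{11}{3}$ ($G{\left(p,f \right)} = \left(- \frac{1}{3}\right) \left(-11\right) = \frac{11}{3}$)
$G{\left(-2,10 \right)} 4 - 75 = \frac{11}{3} \cdot 4 - 75 = \frac{44}{3} - 75 = - \frac{181}{3}$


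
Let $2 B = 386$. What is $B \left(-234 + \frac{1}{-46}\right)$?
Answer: $- \frac{2077645}{46} \approx -45166.0$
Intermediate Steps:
$B = 193$ ($B = \frac{1}{2} \cdot 386 = 193$)
$B \left(-234 + \frac{1}{-46}\right) = 193 \left(-234 + \frac{1}{-46}\right) = 193 \left(-234 - \frac{1}{46}\right) = 193 \left(- \frac{10765}{46}\right) = - \frac{2077645}{46}$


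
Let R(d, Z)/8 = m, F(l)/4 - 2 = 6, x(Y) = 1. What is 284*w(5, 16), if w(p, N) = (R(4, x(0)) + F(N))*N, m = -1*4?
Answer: 0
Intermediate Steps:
m = -4
F(l) = 32 (F(l) = 8 + 4*6 = 8 + 24 = 32)
R(d, Z) = -32 (R(d, Z) = 8*(-4) = -32)
w(p, N) = 0 (w(p, N) = (-32 + 32)*N = 0*N = 0)
284*w(5, 16) = 284*0 = 0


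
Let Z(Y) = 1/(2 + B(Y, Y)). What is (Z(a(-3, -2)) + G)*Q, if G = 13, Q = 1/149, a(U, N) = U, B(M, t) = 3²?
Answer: 144/1639 ≈ 0.087858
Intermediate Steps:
B(M, t) = 9
Q = 1/149 ≈ 0.0067114
Z(Y) = 1/11 (Z(Y) = 1/(2 + 9) = 1/11)
(Z(a(-3, -2)) + G)*Q = (1/11 + 13)*(1/149) = (144/11)*(1/149) = 144/1639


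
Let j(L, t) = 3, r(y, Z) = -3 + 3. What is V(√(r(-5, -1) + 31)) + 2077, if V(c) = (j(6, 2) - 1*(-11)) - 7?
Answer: 2084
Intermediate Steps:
r(y, Z) = 0
V(c) = 7 (V(c) = (3 - 1*(-11)) - 7 = (3 + 11) - 7 = 14 - 7 = 7)
V(√(r(-5, -1) + 31)) + 2077 = 7 + 2077 = 2084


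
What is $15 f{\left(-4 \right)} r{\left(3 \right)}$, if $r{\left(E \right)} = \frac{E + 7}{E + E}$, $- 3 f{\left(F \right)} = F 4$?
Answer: $\frac{400}{3} \approx 133.33$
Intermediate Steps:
$f{\left(F \right)} = - \frac{4 F}{3}$ ($f{\left(F \right)} = - \frac{F 4}{3} = - \frac{4 F}{3}$)
$r{\left(E \right)} = \frac{7 + E}{2 E}$
$15 f{\left(-4 \right)} r{\left(3 \right)} = 15 \left(\left(- \frac{4}{3}\right) \left(-4\right)\right) \frac{7 + 3}{2 \cdot 3} = 15 \cdot \frac{16}{3} \cdot \frac{1}{2} \cdot \frac{1}{3} \cdot 10 = 80 \cdot \frac{5}{3} = \frac{400}{3}$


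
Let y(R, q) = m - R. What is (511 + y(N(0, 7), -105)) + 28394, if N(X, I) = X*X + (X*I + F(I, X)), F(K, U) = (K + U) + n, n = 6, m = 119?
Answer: 29011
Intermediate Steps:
F(K, U) = 6 + K + U (F(K, U) = (K + U) + 6 = 6 + K + U)
N(X, I) = 6 + I + X + X² + I*X (N(X, I) = X*X + (X*I + (6 + I + X)) = X² + (I*X + (6 + I + X)) = X² + (6 + I + X + I*X) = 6 + I + X + X² + I*X)
y(R, q) = 119 - R
(511 + y(N(0, 7), -105)) + 28394 = (511 + (119 - (6 + 7 + 0 + 0² + 7*0))) + 28394 = (511 + (119 - (6 + 7 + 0 + 0 + 0))) + 28394 = (511 + (119 - 1*13)) + 28394 = (511 + (119 - 13)) + 28394 = (511 + 106) + 28394 = 617 + 28394 = 29011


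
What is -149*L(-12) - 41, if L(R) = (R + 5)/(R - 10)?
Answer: -1945/22 ≈ -88.409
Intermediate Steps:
L(R) = (5 + R)/(-10 + R)
-149*L(-12) - 41 = -149*(5 - 12)/(-10 - 12) - 41 = -149*(-7)/(-22) - 41 = -(-149)*(-7)/22 - 41 = -149*7/22 - 41 = -1043/22 - 41 = -1945/22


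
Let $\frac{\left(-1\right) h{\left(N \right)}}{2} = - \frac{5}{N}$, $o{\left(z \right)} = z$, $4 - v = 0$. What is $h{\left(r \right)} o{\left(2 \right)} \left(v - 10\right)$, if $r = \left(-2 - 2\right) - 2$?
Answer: $20$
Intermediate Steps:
$v = 4$ ($v = 4 - 0 = 4 + 0 = 4$)
$r = -6$ ($r = -4 - 2 = -6$)
$h{\left(N \right)} = \frac{10}{N}$ ($h{\left(N \right)} = - 2 \left(- \frac{5}{N}\right) = \frac{10}{N}$)
$h{\left(r \right)} o{\left(2 \right)} \left(v - 10\right) = \frac{10}{-6} \cdot 2 \left(4 - 10\right) = 10 \left(- \frac{1}{6}\right) 2 \left(-6\right) = \left(- \frac{5}{3}\right) 2 \left(-6\right) = \left(- \frac{10}{3}\right) \left(-6\right) = 20$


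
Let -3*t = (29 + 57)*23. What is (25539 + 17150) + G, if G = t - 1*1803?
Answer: 120680/3 ≈ 40227.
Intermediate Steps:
t = -1978/3 (t = -(29 + 57)*23/3 = -86*23/3 = -⅓*1978 = -1978/3 ≈ -659.33)
G = -7387/3 (G = -1978/3 - 1*1803 = -1978/3 - 1803 = -7387/3 ≈ -2462.3)
(25539 + 17150) + G = (25539 + 17150) - 7387/3 = 42689 - 7387/3 = 120680/3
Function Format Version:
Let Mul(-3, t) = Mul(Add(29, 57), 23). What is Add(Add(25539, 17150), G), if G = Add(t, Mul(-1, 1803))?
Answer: Rational(120680, 3) ≈ 40227.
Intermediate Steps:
t = Rational(-1978, 3) (t = Mul(Rational(-1, 3), Mul(Add(29, 57), 23)) = Mul(Rational(-1, 3), Mul(86, 23)) = Mul(Rational(-1, 3), 1978) = Rational(-1978, 3) ≈ -659.33)
G = Rational(-7387, 3) (G = Add(Rational(-1978, 3), Mul(-1, 1803)) = Add(Rational(-1978, 3), -1803) = Rational(-7387, 3) ≈ -2462.3)
Add(Add(25539, 17150), G) = Add(Add(25539, 17150), Rational(-7387, 3)) = Add(42689, Rational(-7387, 3)) = Rational(120680, 3)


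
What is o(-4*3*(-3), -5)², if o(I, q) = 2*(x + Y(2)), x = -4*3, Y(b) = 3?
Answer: 324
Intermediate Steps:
x = -12
o(I, q) = -18 (o(I, q) = 2*(-12 + 3) = 2*(-9) = -18)
o(-4*3*(-3), -5)² = (-18)² = 324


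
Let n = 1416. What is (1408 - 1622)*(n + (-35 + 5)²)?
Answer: -495624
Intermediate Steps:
(1408 - 1622)*(n + (-35 + 5)²) = (1408 - 1622)*(1416 + (-35 + 5)²) = -214*(1416 + (-30)²) = -214*(1416 + 900) = -214*2316 = -495624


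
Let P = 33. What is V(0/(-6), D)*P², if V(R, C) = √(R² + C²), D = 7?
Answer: 7623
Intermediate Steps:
V(R, C) = √(C² + R²)
V(0/(-6), D)*P² = √(7² + (0/(-6))²)*33² = √(49 + (0*(-⅙))²)*1089 = √(49 + 0²)*1089 = √(49 + 0)*1089 = √49*1089 = 7*1089 = 7623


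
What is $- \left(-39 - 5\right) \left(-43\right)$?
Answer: $-1892$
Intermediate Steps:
$- \left(-39 - 5\right) \left(-43\right) = - \left(-44\right) \left(-43\right) = \left(-1\right) 1892 = -1892$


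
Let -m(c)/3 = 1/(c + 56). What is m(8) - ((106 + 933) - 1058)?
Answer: 1213/64 ≈ 18.953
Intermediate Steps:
m(c) = -3/(56 + c) (m(c) = -3/(c + 56) = -3/(56 + c))
m(8) - ((106 + 933) - 1058) = -3/(56 + 8) - ((106 + 933) - 1058) = -3/64 - (1039 - 1058) = -3*1/64 - 1*(-19) = -3/64 + 19 = 1213/64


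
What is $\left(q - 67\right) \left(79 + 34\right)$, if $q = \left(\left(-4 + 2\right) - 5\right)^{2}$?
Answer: $-2034$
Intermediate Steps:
$q = 49$ ($q = \left(-2 - 5\right)^{2} = \left(-7\right)^{2} = 49$)
$\left(q - 67\right) \left(79 + 34\right) = \left(49 - 67\right) \left(79 + 34\right) = \left(-18\right) 113 = -2034$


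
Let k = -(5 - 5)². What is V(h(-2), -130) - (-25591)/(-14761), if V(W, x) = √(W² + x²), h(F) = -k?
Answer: 1893339/14761 ≈ 128.27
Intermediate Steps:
k = 0 (k = -1*0² = -1*0 = 0)
h(F) = 0 (h(F) = -1*0 = 0)
V(h(-2), -130) - (-25591)/(-14761) = √(0² + (-130)²) - (-25591)/(-14761) = √(0 + 16900) - (-25591)*(-1)/14761 = √16900 - 1*25591/14761 = 130 - 25591/14761 = 1893339/14761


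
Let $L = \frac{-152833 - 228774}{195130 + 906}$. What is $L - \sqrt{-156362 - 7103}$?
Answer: $- \frac{381607}{196036} - i \sqrt{163465} \approx -1.9466 - 404.31 i$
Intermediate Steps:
$L = - \frac{381607}{196036} \approx -1.9466$
$L - \sqrt{-156362 - 7103} = - \frac{381607}{196036} - \sqrt{-156362 - 7103} = - \frac{381607}{196036} - \sqrt{-163465} = - \frac{381607}{196036} - i \sqrt{163465}$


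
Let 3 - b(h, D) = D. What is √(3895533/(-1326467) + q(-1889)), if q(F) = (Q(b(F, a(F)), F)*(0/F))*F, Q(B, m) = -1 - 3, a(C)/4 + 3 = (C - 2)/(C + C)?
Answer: 9*I*√63793777431/1326467 ≈ 1.7137*I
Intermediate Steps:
a(C) = -12 + 2*(-2 + C)/C (a(C) = -12 + 4*((C - 2)/(C + C)) = -12 + 4*((-2 + C)/((2*C))) = -12 + 4*((-2 + C)*(1/(2*C))) = -12 + 4*((-2 + C)/(2*C)) = -12 + 2*(-2 + C)/C)
b(h, D) = 3 - D
Q(B, m) = -4
q(F) = 0 (q(F) = (-0/F)*F = (-4*0)*F = 0*F = 0)
√(3895533/(-1326467) + q(-1889)) = √(3895533/(-1326467) + 0) = √(3895533*(-1/1326467) + 0) = √(-3895533/1326467 + 0) = √(-3895533/1326467) = 9*I*√63793777431/1326467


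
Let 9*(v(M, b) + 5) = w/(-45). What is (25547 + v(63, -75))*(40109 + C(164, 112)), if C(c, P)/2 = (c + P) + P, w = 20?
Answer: 84586894730/81 ≈ 1.0443e+9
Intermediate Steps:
v(M, b) = -409/81 (v(M, b) = -5 + (20/(-45))/9 = -5 + (20*(-1/45))/9 = -5 + (1/9)*(-4/9) = -5 - 4/81 = -409/81)
C(c, P) = 2*c + 4*P (C(c, P) = 2*((c + P) + P) = 2*((P + c) + P) = 2*(c + 2*P) = 2*c + 4*P)
(25547 + v(63, -75))*(40109 + C(164, 112)) = (25547 - 409/81)*(40109 + (2*164 + 4*112)) = 2068898*(40109 + (328 + 448))/81 = 2068898*(40109 + 776)/81 = (2068898/81)*40885 = 84586894730/81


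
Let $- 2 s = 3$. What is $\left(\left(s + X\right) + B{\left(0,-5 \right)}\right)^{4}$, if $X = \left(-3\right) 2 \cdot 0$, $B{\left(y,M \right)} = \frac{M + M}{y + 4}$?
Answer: $256$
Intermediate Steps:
$B{\left(y,M \right)} = \frac{2 M}{4 + y}$
$X = 0$ ($X = \left(-6\right) 0 = 0$)
$s = - \frac{3}{2}$ ($s = \left(- \frac{1}{2}\right) 3 = - \frac{3}{2} \approx -1.5$)
$\left(\left(s + X\right) + B{\left(0,-5 \right)}\right)^{4} = \left(\left(- \frac{3}{2} + 0\right) + 2 \left(-5\right) \frac{1}{4 + 0}\right)^{4} = \left(- \frac{3}{2} + 2 \left(-5\right) \frac{1}{4}\right)^{4} = \left(- \frac{3}{2} - \frac{5}{2}\right)^{4} = \left(-4\right)^{4} = 256$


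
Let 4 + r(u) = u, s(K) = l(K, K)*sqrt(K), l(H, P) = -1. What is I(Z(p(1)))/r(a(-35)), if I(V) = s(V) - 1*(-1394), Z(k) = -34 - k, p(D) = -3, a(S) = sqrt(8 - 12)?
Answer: -(2 + I)*(1394 - I*sqrt(31))/10 ≈ -279.36 - 138.29*I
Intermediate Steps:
a(S) = 2*I (a(S) = sqrt(-4) = 2*I)
s(K) = -sqrt(K)
r(u) = -4 + u
I(V) = 1394 - sqrt(V) (I(V) = -sqrt(V) - 1*(-1394) = -sqrt(V) + 1394 = 1394 - sqrt(V))
I(Z(p(1)))/r(a(-35)) = (1394 - sqrt(-34 - 1*(-3)))/(-4 + 2*I) = (1394 - sqrt(-34 + 3))*((-4 - 2*I)/20) = (1394 - sqrt(-31))*((-4 - 2*I)/20) = (1394 - I*sqrt(31))*((-4 - 2*I)/20) = (-4 - 2*I)*(1394 - I*sqrt(31))/20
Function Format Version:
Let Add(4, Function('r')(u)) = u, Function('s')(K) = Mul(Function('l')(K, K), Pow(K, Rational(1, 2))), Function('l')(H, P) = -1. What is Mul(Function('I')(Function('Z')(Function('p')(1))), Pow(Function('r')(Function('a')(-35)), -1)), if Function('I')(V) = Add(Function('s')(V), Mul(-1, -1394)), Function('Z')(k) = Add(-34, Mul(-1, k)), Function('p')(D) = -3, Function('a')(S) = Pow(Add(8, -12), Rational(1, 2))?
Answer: Mul(Rational(-1, 10), Add(2, I), Add(1394, Mul(-1, I, Pow(31, Rational(1, 2))))) ≈ Add(-279.36, Mul(-138.29, I))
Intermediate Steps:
Function('a')(S) = Mul(2, I) (Function('a')(S) = Pow(-4, Rational(1, 2)) = Mul(2, I))
Function('s')(K) = Mul(-1, Pow(K, Rational(1, 2)))
Function('r')(u) = Add(-4, u)
Function('I')(V) = Add(1394, Mul(-1, Pow(V, Rational(1, 2)))) (Function('I')(V) = Add(Mul(-1, Pow(V, Rational(1, 2))), Mul(-1, -1394)) = Add(Mul(-1, Pow(V, Rational(1, 2))), 1394) = Add(1394, Mul(-1, Pow(V, Rational(1, 2)))))
Mul(Function('I')(Function('Z')(Function('p')(1))), Pow(Function('r')(Function('a')(-35)), -1)) = Mul(Add(1394, Mul(-1, Pow(Add(-34, Mul(-1, -3)), Rational(1, 2)))), Pow(Add(-4, Mul(2, I)), -1)) = Mul(Add(1394, Mul(-1, Pow(Add(-34, 3), Rational(1, 2)))), Mul(Rational(1, 20), Add(-4, Mul(-2, I)))) = Mul(Add(1394, Mul(-1, Pow(-31, Rational(1, 2)))), Mul(Rational(1, 20), Add(-4, Mul(-2, I)))) = Mul(Add(1394, Mul(-1, Mul(I, Pow(31, Rational(1, 2))))), Mul(Rational(1, 20), Add(-4, Mul(-2, I)))) = Mul(Add(1394, Mul(-1, I, Pow(31, Rational(1, 2)))), Mul(Rational(1, 20), Add(-4, Mul(-2, I)))) = Mul(Rational(1, 20), Add(-4, Mul(-2, I)), Add(1394, Mul(-1, I, Pow(31, Rational(1, 2)))))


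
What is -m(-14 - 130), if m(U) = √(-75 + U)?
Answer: -I*√219 ≈ -14.799*I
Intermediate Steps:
-m(-14 - 130) = -√(-75 + (-14 - 130)) = -√(-75 - 144) = -√(-219) = -I*√219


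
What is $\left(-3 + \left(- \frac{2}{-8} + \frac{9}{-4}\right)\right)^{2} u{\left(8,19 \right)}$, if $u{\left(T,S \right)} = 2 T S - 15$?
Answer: $7225$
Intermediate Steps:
$u{\left(T,S \right)} = -15 + 2 S T$ ($u{\left(T,S \right)} = 2 S T - 15 = -15 + 2 S T$)
$\left(-3 + \left(- \frac{2}{-8} + \frac{9}{-4}\right)\right)^{2} u{\left(8,19 \right)} = \left(-3 + \left(- \frac{2}{-8} + \frac{9}{-4}\right)\right)^{2} \left(-15 + 2 \cdot 19 \cdot 8\right) = \left(-3 + \left(\left(-2\right) \left(- \frac{1}{8}\right) + 9 \left(- \frac{1}{4}\right)\right)\right)^{2} \left(-15 + 304\right) = \left(-3 + \left(\frac{1}{4} - \frac{9}{4}\right)\right)^{2} \cdot 289 = \left(-3 - 2\right)^{2} \cdot 289 = \left(-5\right)^{2} \cdot 289 = 25 \cdot 289 = 7225$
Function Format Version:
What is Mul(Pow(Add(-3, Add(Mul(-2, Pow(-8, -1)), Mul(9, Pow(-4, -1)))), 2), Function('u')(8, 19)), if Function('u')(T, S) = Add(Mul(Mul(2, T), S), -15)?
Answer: 7225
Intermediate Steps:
Function('u')(T, S) = Add(-15, Mul(2, S, T)) (Function('u')(T, S) = Add(Mul(2, S, T), -15) = Add(-15, Mul(2, S, T)))
Mul(Pow(Add(-3, Add(Mul(-2, Pow(-8, -1)), Mul(9, Pow(-4, -1)))), 2), Function('u')(8, 19)) = Mul(Pow(Add(-3, Add(Mul(-2, Pow(-8, -1)), Mul(9, Pow(-4, -1)))), 2), Add(-15, Mul(2, 19, 8))) = Mul(Pow(Add(-3, Add(Mul(-2, Rational(-1, 8)), Mul(9, Rational(-1, 4)))), 2), Add(-15, 304)) = Mul(Pow(Add(-3, Add(Rational(1, 4), Rational(-9, 4))), 2), 289) = Mul(Pow(Add(-3, -2), 2), 289) = Mul(Pow(-5, 2), 289) = Mul(25, 289) = 7225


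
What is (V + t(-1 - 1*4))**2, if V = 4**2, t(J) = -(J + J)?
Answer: 676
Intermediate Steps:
t(J) = -2*J
V = 16
(V + t(-1 - 1*4))**2 = (16 - 2*(-1 - 1*4))**2 = (16 - 2*(-1 - 4))**2 = (16 - 2*(-5))**2 = (16 + 10)**2 = 26**2 = 676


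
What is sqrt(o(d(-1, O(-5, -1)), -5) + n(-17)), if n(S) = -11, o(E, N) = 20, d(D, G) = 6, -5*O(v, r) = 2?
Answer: 3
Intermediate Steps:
O(v, r) = -2/5 (O(v, r) = -1/5*2 = -2/5)
sqrt(o(d(-1, O(-5, -1)), -5) + n(-17)) = sqrt(20 - 11) = sqrt(9) = 3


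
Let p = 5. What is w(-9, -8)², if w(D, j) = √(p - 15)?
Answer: -10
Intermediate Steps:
w(D, j) = I*√10 (w(D, j) = √(5 - 15) = √(-10) = I*√10)
w(-9, -8)² = (I*√10)² = -10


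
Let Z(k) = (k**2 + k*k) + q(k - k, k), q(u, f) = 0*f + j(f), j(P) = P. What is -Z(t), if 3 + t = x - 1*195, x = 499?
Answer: -181503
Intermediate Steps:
q(u, f) = f (q(u, f) = 0*f + f = 0 + f = f)
t = 301 (t = -3 + (499 - 1*195) = -3 + (499 - 195) = -3 + 304 = 301)
Z(k) = k + 2*k**2 (Z(k) = (k**2 + k*k) + k = (k**2 + k**2) + k = 2*k**2 + k = k + 2*k**2)
-Z(t) = -301*(1 + 2*301) = -301*(1 + 602) = -301*603 = -1*181503 = -181503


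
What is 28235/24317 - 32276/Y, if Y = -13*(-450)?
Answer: -309840371/71127225 ≈ -4.3561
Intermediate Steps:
Y = 5850
28235/24317 - 32276/Y = 28235/24317 - 32276/5850 = 28235*(1/24317) - 32276*1/5850 = 28235/24317 - 16138/2925 = -309840371/71127225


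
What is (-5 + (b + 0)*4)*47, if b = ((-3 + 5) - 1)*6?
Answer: 893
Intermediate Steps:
b = 6 (b = (2 - 1)*6 = 1*6 = 6)
(-5 + (b + 0)*4)*47 = (-5 + (6 + 0)*4)*47 = (-5 + 6*4)*47 = (-5 + 24)*47 = 19*47 = 893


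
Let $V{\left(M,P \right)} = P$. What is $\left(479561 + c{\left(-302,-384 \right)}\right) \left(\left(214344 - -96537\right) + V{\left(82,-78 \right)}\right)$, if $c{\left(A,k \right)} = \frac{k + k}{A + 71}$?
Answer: $\frac{11476852371759}{77} \approx 1.4905 \cdot 10^{11}$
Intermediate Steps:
$c{\left(A,k \right)} = \frac{2 k}{71 + A}$
$\left(479561 + c{\left(-302,-384 \right)}\right) \left(\left(214344 - -96537\right) + V{\left(82,-78 \right)}\right) = \left(479561 + 2 \left(-384\right) \frac{1}{71 - 302}\right) \left(\left(214344 - -96537\right) - 78\right) = \left(479561 + 2 \left(-384\right) \frac{1}{-231}\right) \left(\left(214344 + 96537\right) - 78\right) = \left(479561 + 2 \left(-384\right) \left(- \frac{1}{231}\right)\right) \left(310881 - 78\right) = \left(479561 + \frac{256}{77}\right) 310803 = \frac{36926453}{77} \cdot 310803 = \frac{11476852371759}{77}$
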